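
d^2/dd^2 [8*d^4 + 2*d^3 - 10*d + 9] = 12*d*(8*d + 1)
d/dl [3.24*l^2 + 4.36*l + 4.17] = 6.48*l + 4.36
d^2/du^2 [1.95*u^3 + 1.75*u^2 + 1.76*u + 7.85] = 11.7*u + 3.5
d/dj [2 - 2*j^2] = -4*j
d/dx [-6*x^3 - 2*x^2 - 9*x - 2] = -18*x^2 - 4*x - 9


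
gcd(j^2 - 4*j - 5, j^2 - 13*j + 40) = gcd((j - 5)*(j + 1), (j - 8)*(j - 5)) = j - 5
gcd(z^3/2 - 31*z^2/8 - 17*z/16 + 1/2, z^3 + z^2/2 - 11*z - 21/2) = 1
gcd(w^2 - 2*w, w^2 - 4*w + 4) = w - 2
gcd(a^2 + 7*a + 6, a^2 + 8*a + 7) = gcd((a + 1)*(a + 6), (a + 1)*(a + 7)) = a + 1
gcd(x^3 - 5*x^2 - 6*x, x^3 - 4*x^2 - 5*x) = x^2 + x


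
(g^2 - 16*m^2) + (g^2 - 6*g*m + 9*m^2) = 2*g^2 - 6*g*m - 7*m^2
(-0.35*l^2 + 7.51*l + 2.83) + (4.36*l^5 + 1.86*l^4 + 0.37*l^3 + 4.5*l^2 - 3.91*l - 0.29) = 4.36*l^5 + 1.86*l^4 + 0.37*l^3 + 4.15*l^2 + 3.6*l + 2.54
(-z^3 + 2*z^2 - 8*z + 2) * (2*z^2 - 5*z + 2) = -2*z^5 + 9*z^4 - 28*z^3 + 48*z^2 - 26*z + 4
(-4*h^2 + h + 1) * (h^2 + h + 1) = -4*h^4 - 3*h^3 - 2*h^2 + 2*h + 1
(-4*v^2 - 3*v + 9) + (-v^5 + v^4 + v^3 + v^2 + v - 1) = -v^5 + v^4 + v^3 - 3*v^2 - 2*v + 8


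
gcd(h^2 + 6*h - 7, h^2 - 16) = 1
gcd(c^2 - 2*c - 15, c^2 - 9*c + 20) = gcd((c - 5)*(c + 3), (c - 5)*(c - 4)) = c - 5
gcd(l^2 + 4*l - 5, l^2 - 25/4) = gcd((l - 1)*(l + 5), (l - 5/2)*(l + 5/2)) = 1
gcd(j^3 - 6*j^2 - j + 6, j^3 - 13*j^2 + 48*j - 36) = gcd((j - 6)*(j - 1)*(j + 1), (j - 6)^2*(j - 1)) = j^2 - 7*j + 6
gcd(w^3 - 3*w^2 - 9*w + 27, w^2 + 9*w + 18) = w + 3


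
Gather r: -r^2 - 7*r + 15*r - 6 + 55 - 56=-r^2 + 8*r - 7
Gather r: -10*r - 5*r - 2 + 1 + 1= -15*r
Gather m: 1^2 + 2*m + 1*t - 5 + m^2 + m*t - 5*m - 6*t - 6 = m^2 + m*(t - 3) - 5*t - 10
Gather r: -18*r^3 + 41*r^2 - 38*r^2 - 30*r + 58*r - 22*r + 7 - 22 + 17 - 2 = -18*r^3 + 3*r^2 + 6*r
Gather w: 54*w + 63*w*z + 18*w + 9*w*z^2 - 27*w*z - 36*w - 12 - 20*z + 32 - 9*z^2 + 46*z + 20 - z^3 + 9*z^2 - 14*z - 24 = w*(9*z^2 + 36*z + 36) - z^3 + 12*z + 16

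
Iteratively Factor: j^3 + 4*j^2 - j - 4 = (j + 1)*(j^2 + 3*j - 4) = (j + 1)*(j + 4)*(j - 1)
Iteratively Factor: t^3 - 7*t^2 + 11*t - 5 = (t - 1)*(t^2 - 6*t + 5) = (t - 1)^2*(t - 5)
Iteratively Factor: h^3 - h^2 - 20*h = (h - 5)*(h^2 + 4*h) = h*(h - 5)*(h + 4)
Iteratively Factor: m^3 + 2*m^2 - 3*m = (m + 3)*(m^2 - m) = (m - 1)*(m + 3)*(m)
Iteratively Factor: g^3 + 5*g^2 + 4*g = (g + 1)*(g^2 + 4*g) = g*(g + 1)*(g + 4)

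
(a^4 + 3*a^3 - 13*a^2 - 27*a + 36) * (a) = a^5 + 3*a^4 - 13*a^3 - 27*a^2 + 36*a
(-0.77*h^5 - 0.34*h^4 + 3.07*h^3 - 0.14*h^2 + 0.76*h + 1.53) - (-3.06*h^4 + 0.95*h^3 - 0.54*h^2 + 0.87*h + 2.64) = -0.77*h^5 + 2.72*h^4 + 2.12*h^3 + 0.4*h^2 - 0.11*h - 1.11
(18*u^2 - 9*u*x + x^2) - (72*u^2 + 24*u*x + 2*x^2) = -54*u^2 - 33*u*x - x^2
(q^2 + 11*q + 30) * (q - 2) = q^3 + 9*q^2 + 8*q - 60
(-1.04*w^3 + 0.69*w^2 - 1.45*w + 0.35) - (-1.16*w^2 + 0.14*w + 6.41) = -1.04*w^3 + 1.85*w^2 - 1.59*w - 6.06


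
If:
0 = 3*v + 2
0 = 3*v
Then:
No Solution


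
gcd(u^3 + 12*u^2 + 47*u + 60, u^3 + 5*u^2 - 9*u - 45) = u^2 + 8*u + 15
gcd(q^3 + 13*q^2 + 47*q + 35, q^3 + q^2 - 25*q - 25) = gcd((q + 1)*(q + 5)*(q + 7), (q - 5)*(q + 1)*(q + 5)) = q^2 + 6*q + 5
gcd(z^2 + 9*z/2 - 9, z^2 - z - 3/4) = z - 3/2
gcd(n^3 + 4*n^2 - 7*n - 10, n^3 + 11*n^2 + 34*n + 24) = n + 1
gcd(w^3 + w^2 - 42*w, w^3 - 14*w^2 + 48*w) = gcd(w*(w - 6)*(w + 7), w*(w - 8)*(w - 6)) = w^2 - 6*w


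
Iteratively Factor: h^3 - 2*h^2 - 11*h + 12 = (h + 3)*(h^2 - 5*h + 4) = (h - 1)*(h + 3)*(h - 4)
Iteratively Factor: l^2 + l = (l + 1)*(l)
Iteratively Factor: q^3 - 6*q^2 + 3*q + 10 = (q + 1)*(q^2 - 7*q + 10) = (q - 5)*(q + 1)*(q - 2)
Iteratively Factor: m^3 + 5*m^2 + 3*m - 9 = (m + 3)*(m^2 + 2*m - 3) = (m - 1)*(m + 3)*(m + 3)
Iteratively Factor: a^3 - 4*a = (a + 2)*(a^2 - 2*a) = (a - 2)*(a + 2)*(a)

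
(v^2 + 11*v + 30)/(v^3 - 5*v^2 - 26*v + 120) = (v + 6)/(v^2 - 10*v + 24)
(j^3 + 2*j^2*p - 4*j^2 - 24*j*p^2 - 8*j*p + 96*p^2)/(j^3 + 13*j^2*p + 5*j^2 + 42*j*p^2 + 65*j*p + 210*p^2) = (j^2 - 4*j*p - 4*j + 16*p)/(j^2 + 7*j*p + 5*j + 35*p)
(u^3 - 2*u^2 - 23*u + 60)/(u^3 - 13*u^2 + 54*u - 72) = (u + 5)/(u - 6)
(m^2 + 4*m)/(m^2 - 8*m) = (m + 4)/(m - 8)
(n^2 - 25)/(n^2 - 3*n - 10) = (n + 5)/(n + 2)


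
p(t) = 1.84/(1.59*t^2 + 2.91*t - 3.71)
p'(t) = 1.84*(-3.18*t - 2.91)/(1.59*t^2 + 2.91*t - 3.71)^2 = (-5.8512*t - 5.3544)/(1.59*t^2 + 2.91*t - 3.71)^2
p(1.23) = 0.81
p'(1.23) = -2.43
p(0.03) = -0.51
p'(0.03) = -0.42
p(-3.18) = 0.59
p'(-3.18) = 1.37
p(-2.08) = -0.64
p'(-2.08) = 0.82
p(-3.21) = 0.55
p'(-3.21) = 1.21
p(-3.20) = 0.56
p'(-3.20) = 1.26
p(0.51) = -1.02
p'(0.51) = -2.54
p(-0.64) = -0.37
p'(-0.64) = -0.07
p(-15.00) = 0.01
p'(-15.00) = 0.00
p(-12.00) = 0.01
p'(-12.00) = 0.00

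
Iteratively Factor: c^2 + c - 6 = (c + 3)*(c - 2)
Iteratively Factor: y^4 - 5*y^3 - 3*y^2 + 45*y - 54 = (y - 3)*(y^3 - 2*y^2 - 9*y + 18) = (y - 3)*(y - 2)*(y^2 - 9) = (y - 3)*(y - 2)*(y + 3)*(y - 3)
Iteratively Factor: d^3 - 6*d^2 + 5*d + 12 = (d + 1)*(d^2 - 7*d + 12) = (d - 4)*(d + 1)*(d - 3)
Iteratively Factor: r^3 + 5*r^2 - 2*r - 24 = (r + 4)*(r^2 + r - 6) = (r - 2)*(r + 4)*(r + 3)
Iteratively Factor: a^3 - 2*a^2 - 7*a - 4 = (a - 4)*(a^2 + 2*a + 1) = (a - 4)*(a + 1)*(a + 1)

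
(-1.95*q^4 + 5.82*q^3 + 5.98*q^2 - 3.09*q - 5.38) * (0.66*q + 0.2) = -1.287*q^5 + 3.4512*q^4 + 5.1108*q^3 - 0.8434*q^2 - 4.1688*q - 1.076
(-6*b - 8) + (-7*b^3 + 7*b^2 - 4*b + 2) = -7*b^3 + 7*b^2 - 10*b - 6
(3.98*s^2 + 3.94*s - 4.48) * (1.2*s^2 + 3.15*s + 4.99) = 4.776*s^4 + 17.265*s^3 + 26.8952*s^2 + 5.5486*s - 22.3552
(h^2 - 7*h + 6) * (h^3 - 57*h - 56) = h^5 - 7*h^4 - 51*h^3 + 343*h^2 + 50*h - 336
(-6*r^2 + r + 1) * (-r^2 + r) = 6*r^4 - 7*r^3 + r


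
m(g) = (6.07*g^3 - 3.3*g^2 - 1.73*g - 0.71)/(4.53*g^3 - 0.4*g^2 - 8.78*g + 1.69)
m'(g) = (-13.59*g^2 + 0.8*g + 8.78)*(6.07*g^3 - 3.3*g^2 - 1.73*g - 0.71)/(4.53*g^3 - 0.4*g^2 - 8.78*g + 1.69)^2 + (18.21*g^2 - 6.6*g - 1.73)/(4.53*g^3 - 0.4*g^2 - 8.78*g + 1.69)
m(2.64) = 1.41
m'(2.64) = -0.18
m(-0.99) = -1.45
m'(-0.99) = 5.43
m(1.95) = 1.71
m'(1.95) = -0.95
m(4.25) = 1.31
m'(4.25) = -0.02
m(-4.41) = 1.62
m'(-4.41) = 0.11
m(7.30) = 1.29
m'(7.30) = 0.00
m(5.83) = 1.29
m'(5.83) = -0.00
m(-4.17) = 1.65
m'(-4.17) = 0.13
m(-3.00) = 1.93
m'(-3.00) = 0.43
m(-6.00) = 1.51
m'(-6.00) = 0.04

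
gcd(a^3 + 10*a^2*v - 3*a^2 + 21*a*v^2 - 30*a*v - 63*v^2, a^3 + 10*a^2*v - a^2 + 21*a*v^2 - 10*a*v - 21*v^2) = a^2 + 10*a*v + 21*v^2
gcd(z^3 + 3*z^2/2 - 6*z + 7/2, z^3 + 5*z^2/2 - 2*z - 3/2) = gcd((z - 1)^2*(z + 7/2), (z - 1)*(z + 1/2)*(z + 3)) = z - 1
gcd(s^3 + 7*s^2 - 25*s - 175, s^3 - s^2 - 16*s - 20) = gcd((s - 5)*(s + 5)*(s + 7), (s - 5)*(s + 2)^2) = s - 5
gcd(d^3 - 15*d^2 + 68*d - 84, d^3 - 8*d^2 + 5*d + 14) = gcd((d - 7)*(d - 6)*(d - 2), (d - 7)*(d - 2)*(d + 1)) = d^2 - 9*d + 14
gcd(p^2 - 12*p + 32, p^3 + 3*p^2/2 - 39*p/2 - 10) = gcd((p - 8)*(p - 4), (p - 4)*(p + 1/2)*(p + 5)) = p - 4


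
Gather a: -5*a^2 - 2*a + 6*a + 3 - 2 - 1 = -5*a^2 + 4*a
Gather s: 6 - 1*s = 6 - s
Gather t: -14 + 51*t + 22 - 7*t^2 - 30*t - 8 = -7*t^2 + 21*t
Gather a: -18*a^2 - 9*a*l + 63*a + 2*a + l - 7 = -18*a^2 + a*(65 - 9*l) + l - 7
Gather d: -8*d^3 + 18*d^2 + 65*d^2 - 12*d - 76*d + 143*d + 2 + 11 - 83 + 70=-8*d^3 + 83*d^2 + 55*d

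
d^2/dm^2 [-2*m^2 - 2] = -4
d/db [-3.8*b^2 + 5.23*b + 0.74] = 5.23 - 7.6*b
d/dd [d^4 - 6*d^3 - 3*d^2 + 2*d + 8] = 4*d^3 - 18*d^2 - 6*d + 2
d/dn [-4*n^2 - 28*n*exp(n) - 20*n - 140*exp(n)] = -28*n*exp(n) - 8*n - 168*exp(n) - 20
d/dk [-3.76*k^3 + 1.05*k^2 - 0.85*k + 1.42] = -11.28*k^2 + 2.1*k - 0.85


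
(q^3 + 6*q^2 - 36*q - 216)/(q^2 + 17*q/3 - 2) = 3*(q^2 - 36)/(3*q - 1)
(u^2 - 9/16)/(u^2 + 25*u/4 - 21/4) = (u + 3/4)/(u + 7)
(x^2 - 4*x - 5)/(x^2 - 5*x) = (x + 1)/x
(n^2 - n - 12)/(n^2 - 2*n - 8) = (n + 3)/(n + 2)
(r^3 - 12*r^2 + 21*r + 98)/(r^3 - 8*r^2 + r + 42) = (r - 7)/(r - 3)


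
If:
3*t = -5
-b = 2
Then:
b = -2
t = -5/3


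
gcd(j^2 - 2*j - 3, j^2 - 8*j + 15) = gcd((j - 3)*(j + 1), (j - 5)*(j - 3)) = j - 3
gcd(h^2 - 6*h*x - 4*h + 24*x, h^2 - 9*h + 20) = h - 4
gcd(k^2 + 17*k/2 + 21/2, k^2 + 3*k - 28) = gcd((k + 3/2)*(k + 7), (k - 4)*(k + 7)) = k + 7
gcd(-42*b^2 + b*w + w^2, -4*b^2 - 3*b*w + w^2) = 1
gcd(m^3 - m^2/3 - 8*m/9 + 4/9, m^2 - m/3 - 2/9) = m - 2/3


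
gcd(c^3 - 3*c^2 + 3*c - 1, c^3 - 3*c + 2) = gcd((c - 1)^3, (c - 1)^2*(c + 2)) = c^2 - 2*c + 1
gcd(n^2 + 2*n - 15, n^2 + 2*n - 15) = n^2 + 2*n - 15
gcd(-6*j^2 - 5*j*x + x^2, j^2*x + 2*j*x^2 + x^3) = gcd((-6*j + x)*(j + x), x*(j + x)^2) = j + x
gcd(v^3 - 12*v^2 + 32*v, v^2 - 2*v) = v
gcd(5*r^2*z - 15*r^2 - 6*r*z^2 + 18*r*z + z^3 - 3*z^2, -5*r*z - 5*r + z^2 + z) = -5*r + z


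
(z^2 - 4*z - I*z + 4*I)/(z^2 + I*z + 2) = (z - 4)/(z + 2*I)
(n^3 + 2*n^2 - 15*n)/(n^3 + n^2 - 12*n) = (n + 5)/(n + 4)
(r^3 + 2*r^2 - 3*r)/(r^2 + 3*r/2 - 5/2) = 2*r*(r + 3)/(2*r + 5)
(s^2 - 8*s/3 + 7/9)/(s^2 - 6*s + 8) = (9*s^2 - 24*s + 7)/(9*(s^2 - 6*s + 8))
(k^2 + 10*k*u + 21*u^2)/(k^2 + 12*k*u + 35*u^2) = (k + 3*u)/(k + 5*u)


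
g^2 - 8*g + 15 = (g - 5)*(g - 3)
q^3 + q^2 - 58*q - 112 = (q - 8)*(q + 2)*(q + 7)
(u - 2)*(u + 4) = u^2 + 2*u - 8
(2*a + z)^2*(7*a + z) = 28*a^3 + 32*a^2*z + 11*a*z^2 + z^3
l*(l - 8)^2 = l^3 - 16*l^2 + 64*l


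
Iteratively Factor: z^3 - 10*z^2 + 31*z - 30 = (z - 3)*(z^2 - 7*z + 10) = (z - 3)*(z - 2)*(z - 5)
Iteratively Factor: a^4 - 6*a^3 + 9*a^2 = (a)*(a^3 - 6*a^2 + 9*a) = a*(a - 3)*(a^2 - 3*a) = a^2*(a - 3)*(a - 3)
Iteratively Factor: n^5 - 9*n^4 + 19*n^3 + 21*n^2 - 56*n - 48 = (n + 1)*(n^4 - 10*n^3 + 29*n^2 - 8*n - 48) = (n - 3)*(n + 1)*(n^3 - 7*n^2 + 8*n + 16) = (n - 3)*(n + 1)^2*(n^2 - 8*n + 16) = (n - 4)*(n - 3)*(n + 1)^2*(n - 4)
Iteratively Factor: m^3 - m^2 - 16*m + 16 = (m - 1)*(m^2 - 16) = (m - 1)*(m + 4)*(m - 4)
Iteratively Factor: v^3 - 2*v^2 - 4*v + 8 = (v - 2)*(v^2 - 4) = (v - 2)*(v + 2)*(v - 2)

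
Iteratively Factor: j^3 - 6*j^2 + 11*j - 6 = (j - 1)*(j^2 - 5*j + 6) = (j - 3)*(j - 1)*(j - 2)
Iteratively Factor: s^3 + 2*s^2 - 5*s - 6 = (s + 3)*(s^2 - s - 2) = (s - 2)*(s + 3)*(s + 1)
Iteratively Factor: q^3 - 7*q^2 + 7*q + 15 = (q - 5)*(q^2 - 2*q - 3) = (q - 5)*(q - 3)*(q + 1)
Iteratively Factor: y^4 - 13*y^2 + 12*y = (y + 4)*(y^3 - 4*y^2 + 3*y) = (y - 3)*(y + 4)*(y^2 - y) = (y - 3)*(y - 1)*(y + 4)*(y)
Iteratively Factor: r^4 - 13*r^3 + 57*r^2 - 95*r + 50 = (r - 5)*(r^3 - 8*r^2 + 17*r - 10) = (r - 5)*(r - 2)*(r^2 - 6*r + 5) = (r - 5)^2*(r - 2)*(r - 1)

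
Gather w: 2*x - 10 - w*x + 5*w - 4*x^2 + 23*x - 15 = w*(5 - x) - 4*x^2 + 25*x - 25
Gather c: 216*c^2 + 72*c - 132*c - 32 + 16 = 216*c^2 - 60*c - 16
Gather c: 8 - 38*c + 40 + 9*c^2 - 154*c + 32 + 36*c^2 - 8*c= 45*c^2 - 200*c + 80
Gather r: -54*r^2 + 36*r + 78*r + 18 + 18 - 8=-54*r^2 + 114*r + 28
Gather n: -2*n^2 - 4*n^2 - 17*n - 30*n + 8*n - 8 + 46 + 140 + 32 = -6*n^2 - 39*n + 210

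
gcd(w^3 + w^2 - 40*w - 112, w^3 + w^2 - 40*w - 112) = w^3 + w^2 - 40*w - 112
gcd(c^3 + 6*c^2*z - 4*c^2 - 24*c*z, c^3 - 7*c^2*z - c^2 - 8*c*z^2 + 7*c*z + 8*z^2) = 1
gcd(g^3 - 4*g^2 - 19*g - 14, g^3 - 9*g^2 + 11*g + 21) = g^2 - 6*g - 7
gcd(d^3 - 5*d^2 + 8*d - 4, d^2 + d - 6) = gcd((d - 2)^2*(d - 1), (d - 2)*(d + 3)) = d - 2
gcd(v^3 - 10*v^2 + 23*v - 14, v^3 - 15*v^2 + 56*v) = v - 7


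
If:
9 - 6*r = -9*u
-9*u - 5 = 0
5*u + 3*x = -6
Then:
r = 2/3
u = -5/9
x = -29/27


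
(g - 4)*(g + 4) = g^2 - 16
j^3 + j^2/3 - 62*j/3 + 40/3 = (j - 4)*(j - 2/3)*(j + 5)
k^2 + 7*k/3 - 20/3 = (k - 5/3)*(k + 4)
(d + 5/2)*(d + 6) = d^2 + 17*d/2 + 15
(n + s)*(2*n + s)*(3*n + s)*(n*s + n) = 6*n^4*s + 6*n^4 + 11*n^3*s^2 + 11*n^3*s + 6*n^2*s^3 + 6*n^2*s^2 + n*s^4 + n*s^3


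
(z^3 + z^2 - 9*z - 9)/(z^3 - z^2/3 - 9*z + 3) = 3*(z + 1)/(3*z - 1)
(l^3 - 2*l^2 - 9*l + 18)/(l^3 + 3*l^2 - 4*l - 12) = (l - 3)/(l + 2)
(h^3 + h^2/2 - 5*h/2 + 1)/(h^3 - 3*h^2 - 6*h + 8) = (h - 1/2)/(h - 4)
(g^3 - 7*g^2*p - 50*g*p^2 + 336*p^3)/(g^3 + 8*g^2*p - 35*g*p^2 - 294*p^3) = (g - 8*p)/(g + 7*p)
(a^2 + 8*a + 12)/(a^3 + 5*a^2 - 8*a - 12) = (a + 2)/(a^2 - a - 2)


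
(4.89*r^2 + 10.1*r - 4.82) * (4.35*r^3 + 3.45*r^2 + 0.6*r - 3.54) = 21.2715*r^5 + 60.8055*r^4 + 16.812*r^3 - 27.8796*r^2 - 38.646*r + 17.0628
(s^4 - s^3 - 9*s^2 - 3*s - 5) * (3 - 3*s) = -3*s^5 + 6*s^4 + 24*s^3 - 18*s^2 + 6*s - 15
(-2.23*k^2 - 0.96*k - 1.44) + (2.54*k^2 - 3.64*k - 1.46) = 0.31*k^2 - 4.6*k - 2.9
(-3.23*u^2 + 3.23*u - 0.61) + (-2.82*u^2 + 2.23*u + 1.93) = -6.05*u^2 + 5.46*u + 1.32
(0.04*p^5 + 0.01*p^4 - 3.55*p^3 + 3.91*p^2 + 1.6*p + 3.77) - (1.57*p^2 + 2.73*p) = 0.04*p^5 + 0.01*p^4 - 3.55*p^3 + 2.34*p^2 - 1.13*p + 3.77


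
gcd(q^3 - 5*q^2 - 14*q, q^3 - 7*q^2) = q^2 - 7*q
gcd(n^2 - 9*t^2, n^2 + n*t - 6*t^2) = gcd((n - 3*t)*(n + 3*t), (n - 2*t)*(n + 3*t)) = n + 3*t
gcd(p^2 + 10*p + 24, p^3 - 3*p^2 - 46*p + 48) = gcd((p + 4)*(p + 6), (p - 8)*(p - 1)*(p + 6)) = p + 6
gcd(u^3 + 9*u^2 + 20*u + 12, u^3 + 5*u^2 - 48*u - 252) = u + 6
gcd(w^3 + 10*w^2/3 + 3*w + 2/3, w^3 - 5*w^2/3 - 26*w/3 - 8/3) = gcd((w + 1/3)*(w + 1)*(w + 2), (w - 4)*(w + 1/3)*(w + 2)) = w^2 + 7*w/3 + 2/3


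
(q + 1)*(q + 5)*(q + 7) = q^3 + 13*q^2 + 47*q + 35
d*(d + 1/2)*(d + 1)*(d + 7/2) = d^4 + 5*d^3 + 23*d^2/4 + 7*d/4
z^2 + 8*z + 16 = (z + 4)^2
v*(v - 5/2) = v^2 - 5*v/2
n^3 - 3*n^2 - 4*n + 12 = (n - 3)*(n - 2)*(n + 2)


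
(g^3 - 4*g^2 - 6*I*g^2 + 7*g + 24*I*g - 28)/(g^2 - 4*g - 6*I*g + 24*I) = (g^2 - 6*I*g + 7)/(g - 6*I)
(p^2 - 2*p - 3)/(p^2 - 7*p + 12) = (p + 1)/(p - 4)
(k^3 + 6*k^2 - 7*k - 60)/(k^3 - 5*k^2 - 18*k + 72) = (k + 5)/(k - 6)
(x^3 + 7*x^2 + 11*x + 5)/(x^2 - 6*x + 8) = (x^3 + 7*x^2 + 11*x + 5)/(x^2 - 6*x + 8)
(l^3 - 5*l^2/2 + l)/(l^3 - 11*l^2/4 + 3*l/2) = 2*(2*l - 1)/(4*l - 3)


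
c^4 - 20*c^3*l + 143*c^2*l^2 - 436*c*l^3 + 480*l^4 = (c - 8*l)*(c - 5*l)*(c - 4*l)*(c - 3*l)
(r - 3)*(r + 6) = r^2 + 3*r - 18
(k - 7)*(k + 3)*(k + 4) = k^3 - 37*k - 84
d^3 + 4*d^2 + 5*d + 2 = (d + 1)^2*(d + 2)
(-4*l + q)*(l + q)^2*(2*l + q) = -8*l^4 - 18*l^3*q - 11*l^2*q^2 + q^4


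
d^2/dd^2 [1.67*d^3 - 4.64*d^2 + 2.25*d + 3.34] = 10.02*d - 9.28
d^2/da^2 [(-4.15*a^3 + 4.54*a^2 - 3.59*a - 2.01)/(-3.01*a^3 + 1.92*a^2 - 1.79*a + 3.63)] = (-34.298348*a^6 + 60.995844*a^5 + 784.94178*a^4 - 955.011264*a^3 + 608.200236*a^2 + 268.302996*a - 88.130076)/(27.270901*a^9 - 52.186176*a^8 + 81.940929*a^7 - 167.810985*a^6 + 174.599967*a^5 - 175.948974*a^4 + 199.57625*a^3 - 110.791593*a^2 + 70.759953*a - 47.832147)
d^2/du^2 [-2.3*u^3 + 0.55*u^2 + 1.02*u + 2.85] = 1.1 - 13.8*u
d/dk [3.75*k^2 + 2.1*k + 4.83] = 7.5*k + 2.1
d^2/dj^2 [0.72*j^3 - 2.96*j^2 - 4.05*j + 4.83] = 4.32*j - 5.92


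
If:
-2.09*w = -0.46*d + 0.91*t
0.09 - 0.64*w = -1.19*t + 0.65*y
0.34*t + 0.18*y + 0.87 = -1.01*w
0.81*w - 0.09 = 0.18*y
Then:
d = -3.13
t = -1.05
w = -0.23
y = -1.55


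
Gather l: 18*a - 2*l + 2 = 18*a - 2*l + 2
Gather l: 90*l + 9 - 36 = 90*l - 27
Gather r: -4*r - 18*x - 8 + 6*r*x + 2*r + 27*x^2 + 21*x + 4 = r*(6*x - 2) + 27*x^2 + 3*x - 4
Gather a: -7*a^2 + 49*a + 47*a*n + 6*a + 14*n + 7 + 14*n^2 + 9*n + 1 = -7*a^2 + a*(47*n + 55) + 14*n^2 + 23*n + 8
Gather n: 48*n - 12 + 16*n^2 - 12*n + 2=16*n^2 + 36*n - 10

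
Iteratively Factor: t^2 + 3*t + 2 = (t + 2)*(t + 1)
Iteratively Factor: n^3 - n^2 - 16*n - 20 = (n - 5)*(n^2 + 4*n + 4) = (n - 5)*(n + 2)*(n + 2)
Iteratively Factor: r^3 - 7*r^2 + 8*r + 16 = (r - 4)*(r^2 - 3*r - 4) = (r - 4)*(r + 1)*(r - 4)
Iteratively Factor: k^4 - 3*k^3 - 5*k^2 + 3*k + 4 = (k - 4)*(k^3 + k^2 - k - 1) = (k - 4)*(k - 1)*(k^2 + 2*k + 1) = (k - 4)*(k - 1)*(k + 1)*(k + 1)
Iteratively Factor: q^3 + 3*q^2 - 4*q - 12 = (q - 2)*(q^2 + 5*q + 6) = (q - 2)*(q + 2)*(q + 3)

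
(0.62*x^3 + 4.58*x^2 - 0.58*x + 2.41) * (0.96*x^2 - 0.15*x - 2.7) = 0.5952*x^5 + 4.3038*x^4 - 2.9178*x^3 - 9.9654*x^2 + 1.2045*x - 6.507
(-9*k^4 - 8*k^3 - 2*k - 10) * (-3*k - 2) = 27*k^5 + 42*k^4 + 16*k^3 + 6*k^2 + 34*k + 20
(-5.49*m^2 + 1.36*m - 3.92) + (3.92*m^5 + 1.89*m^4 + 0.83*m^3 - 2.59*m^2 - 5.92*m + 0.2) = 3.92*m^5 + 1.89*m^4 + 0.83*m^3 - 8.08*m^2 - 4.56*m - 3.72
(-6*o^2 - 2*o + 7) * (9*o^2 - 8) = -54*o^4 - 18*o^3 + 111*o^2 + 16*o - 56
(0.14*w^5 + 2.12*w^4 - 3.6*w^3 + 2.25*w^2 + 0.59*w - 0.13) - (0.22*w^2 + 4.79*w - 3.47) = 0.14*w^5 + 2.12*w^4 - 3.6*w^3 + 2.03*w^2 - 4.2*w + 3.34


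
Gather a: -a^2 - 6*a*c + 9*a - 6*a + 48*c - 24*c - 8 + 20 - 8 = -a^2 + a*(3 - 6*c) + 24*c + 4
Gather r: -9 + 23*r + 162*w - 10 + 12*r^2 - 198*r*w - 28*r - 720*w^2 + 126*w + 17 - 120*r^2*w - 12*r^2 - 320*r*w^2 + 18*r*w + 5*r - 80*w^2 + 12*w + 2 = -120*r^2*w + r*(-320*w^2 - 180*w) - 800*w^2 + 300*w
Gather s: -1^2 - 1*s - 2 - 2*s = -3*s - 3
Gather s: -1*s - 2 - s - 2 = -2*s - 4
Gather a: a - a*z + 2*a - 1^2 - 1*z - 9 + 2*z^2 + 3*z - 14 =a*(3 - z) + 2*z^2 + 2*z - 24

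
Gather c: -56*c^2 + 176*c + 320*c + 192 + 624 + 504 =-56*c^2 + 496*c + 1320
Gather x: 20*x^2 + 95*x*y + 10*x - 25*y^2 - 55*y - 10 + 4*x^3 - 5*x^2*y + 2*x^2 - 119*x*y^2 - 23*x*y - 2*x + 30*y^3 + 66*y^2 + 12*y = 4*x^3 + x^2*(22 - 5*y) + x*(-119*y^2 + 72*y + 8) + 30*y^3 + 41*y^2 - 43*y - 10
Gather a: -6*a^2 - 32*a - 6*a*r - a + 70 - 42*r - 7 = -6*a^2 + a*(-6*r - 33) - 42*r + 63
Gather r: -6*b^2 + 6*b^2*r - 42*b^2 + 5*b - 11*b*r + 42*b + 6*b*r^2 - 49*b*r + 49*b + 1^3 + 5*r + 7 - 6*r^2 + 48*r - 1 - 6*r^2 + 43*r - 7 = -48*b^2 + 96*b + r^2*(6*b - 12) + r*(6*b^2 - 60*b + 96)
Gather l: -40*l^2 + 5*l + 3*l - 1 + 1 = -40*l^2 + 8*l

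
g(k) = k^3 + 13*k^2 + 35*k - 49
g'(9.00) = 512.00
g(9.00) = 2048.00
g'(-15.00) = 320.00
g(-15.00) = -1024.00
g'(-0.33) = 26.75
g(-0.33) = -59.17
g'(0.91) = 61.14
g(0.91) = -5.63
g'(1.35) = 75.57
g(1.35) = 24.40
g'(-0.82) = 15.70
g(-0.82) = -69.51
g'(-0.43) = 24.37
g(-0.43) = -61.73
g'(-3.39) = -18.66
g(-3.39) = -57.21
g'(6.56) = 334.66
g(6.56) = 1022.34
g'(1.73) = 88.96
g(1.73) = 55.64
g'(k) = 3*k^2 + 26*k + 35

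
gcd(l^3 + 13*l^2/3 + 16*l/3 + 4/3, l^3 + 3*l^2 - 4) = l^2 + 4*l + 4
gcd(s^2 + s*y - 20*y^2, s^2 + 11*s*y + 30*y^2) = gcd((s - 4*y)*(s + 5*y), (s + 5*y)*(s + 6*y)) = s + 5*y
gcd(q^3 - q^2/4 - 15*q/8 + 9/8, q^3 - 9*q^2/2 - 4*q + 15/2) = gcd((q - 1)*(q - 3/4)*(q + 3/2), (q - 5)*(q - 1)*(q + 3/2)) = q^2 + q/2 - 3/2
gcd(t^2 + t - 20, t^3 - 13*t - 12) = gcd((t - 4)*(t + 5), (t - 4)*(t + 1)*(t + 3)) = t - 4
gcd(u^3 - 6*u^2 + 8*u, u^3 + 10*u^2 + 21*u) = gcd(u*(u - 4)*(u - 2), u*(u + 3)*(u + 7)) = u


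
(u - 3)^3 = u^3 - 9*u^2 + 27*u - 27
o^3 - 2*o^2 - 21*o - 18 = (o - 6)*(o + 1)*(o + 3)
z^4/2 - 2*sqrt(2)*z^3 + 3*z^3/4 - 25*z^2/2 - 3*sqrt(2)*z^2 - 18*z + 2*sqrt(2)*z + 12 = (z/2 + 1)*(z - 1/2)*(z - 6*sqrt(2))*(z + 2*sqrt(2))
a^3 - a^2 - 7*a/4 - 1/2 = (a - 2)*(a + 1/2)^2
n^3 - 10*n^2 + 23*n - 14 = (n - 7)*(n - 2)*(n - 1)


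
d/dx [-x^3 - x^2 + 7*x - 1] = -3*x^2 - 2*x + 7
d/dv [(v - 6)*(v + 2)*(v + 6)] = 3*v^2 + 4*v - 36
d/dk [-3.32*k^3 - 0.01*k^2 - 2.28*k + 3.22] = -9.96*k^2 - 0.02*k - 2.28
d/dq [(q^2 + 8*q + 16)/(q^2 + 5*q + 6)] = (-3*q^2 - 20*q - 32)/(q^4 + 10*q^3 + 37*q^2 + 60*q + 36)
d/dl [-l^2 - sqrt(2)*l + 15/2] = -2*l - sqrt(2)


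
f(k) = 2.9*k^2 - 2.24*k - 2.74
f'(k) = 5.8*k - 2.24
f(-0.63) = -0.18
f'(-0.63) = -5.89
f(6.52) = 105.94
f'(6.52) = 35.58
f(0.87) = -2.49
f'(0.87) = 2.81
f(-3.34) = 37.09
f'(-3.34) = -21.61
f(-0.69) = 0.19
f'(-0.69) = -6.24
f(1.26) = -0.96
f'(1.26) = 5.07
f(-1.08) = 3.06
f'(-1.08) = -8.50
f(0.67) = -2.94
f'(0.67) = 1.65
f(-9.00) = 252.32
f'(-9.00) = -54.44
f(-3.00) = 30.08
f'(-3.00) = -19.64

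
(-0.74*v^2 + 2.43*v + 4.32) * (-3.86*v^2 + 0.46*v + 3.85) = 2.8564*v^4 - 9.7202*v^3 - 18.4064*v^2 + 11.3427*v + 16.632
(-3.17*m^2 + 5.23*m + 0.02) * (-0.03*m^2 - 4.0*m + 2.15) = 0.0951*m^4 + 12.5231*m^3 - 27.7361*m^2 + 11.1645*m + 0.043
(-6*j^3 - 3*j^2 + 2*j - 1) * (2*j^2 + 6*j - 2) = -12*j^5 - 42*j^4 - 2*j^3 + 16*j^2 - 10*j + 2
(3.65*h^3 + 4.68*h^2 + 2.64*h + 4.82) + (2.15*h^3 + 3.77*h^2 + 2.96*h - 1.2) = 5.8*h^3 + 8.45*h^2 + 5.6*h + 3.62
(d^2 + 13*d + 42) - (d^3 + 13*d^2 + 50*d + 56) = -d^3 - 12*d^2 - 37*d - 14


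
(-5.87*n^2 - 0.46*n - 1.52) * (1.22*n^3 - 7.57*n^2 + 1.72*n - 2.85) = -7.1614*n^5 + 43.8747*n^4 - 8.4686*n^3 + 27.4447*n^2 - 1.3034*n + 4.332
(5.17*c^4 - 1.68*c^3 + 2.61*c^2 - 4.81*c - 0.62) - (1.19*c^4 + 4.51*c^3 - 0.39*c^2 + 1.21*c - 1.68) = 3.98*c^4 - 6.19*c^3 + 3.0*c^2 - 6.02*c + 1.06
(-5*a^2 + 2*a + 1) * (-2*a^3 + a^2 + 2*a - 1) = 10*a^5 - 9*a^4 - 10*a^3 + 10*a^2 - 1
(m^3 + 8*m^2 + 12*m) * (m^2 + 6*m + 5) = m^5 + 14*m^4 + 65*m^3 + 112*m^2 + 60*m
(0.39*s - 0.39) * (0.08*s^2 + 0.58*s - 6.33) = 0.0312*s^3 + 0.195*s^2 - 2.6949*s + 2.4687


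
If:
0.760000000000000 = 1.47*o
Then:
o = 0.52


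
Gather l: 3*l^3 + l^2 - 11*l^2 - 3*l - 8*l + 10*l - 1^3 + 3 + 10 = 3*l^3 - 10*l^2 - l + 12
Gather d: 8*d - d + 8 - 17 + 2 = 7*d - 7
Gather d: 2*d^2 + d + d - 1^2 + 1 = 2*d^2 + 2*d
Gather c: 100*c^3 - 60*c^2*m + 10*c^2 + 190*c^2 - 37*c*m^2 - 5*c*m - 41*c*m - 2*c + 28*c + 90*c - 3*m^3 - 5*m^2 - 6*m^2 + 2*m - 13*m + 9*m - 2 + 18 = 100*c^3 + c^2*(200 - 60*m) + c*(-37*m^2 - 46*m + 116) - 3*m^3 - 11*m^2 - 2*m + 16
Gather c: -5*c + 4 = 4 - 5*c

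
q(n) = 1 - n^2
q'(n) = -2*n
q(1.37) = -0.88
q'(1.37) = -2.74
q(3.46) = -10.97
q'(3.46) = -6.92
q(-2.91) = -7.47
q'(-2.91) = 5.82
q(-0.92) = 0.15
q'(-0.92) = 1.84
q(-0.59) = 0.65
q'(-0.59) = 1.18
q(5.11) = -25.11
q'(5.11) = -10.22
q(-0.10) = 0.99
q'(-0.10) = 0.20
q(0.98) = 0.04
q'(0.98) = -1.96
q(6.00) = -35.00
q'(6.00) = -12.00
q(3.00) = -8.00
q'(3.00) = -6.00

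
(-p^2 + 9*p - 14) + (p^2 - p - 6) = 8*p - 20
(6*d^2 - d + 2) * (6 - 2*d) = -12*d^3 + 38*d^2 - 10*d + 12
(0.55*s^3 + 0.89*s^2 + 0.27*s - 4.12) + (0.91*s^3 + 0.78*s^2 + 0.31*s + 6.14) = 1.46*s^3 + 1.67*s^2 + 0.58*s + 2.02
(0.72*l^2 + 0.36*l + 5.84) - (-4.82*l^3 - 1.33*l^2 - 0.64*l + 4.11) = 4.82*l^3 + 2.05*l^2 + 1.0*l + 1.73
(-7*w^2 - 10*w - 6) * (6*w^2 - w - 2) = -42*w^4 - 53*w^3 - 12*w^2 + 26*w + 12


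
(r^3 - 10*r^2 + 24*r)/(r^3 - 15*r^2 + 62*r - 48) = r*(r - 4)/(r^2 - 9*r + 8)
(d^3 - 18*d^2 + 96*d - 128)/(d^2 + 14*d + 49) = (d^3 - 18*d^2 + 96*d - 128)/(d^2 + 14*d + 49)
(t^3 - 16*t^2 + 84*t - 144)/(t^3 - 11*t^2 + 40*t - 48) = (t^2 - 12*t + 36)/(t^2 - 7*t + 12)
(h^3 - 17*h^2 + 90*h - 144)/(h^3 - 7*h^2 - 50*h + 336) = (h - 3)/(h + 7)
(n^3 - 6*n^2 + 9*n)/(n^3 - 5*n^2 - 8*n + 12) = n*(n^2 - 6*n + 9)/(n^3 - 5*n^2 - 8*n + 12)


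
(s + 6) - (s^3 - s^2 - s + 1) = -s^3 + s^2 + 2*s + 5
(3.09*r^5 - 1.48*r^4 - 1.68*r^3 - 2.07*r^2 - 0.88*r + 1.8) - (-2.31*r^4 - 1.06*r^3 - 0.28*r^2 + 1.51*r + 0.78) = 3.09*r^5 + 0.83*r^4 - 0.62*r^3 - 1.79*r^2 - 2.39*r + 1.02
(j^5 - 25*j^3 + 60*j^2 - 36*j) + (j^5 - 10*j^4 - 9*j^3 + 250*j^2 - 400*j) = 2*j^5 - 10*j^4 - 34*j^3 + 310*j^2 - 436*j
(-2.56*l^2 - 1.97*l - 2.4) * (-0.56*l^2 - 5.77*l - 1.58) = 1.4336*l^4 + 15.8744*l^3 + 16.7557*l^2 + 16.9606*l + 3.792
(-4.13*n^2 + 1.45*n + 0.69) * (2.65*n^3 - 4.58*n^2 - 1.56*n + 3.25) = -10.9445*n^5 + 22.7579*n^4 + 1.6303*n^3 - 18.8447*n^2 + 3.6361*n + 2.2425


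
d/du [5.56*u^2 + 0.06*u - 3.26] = 11.12*u + 0.06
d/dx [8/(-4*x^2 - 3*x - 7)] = 8*(8*x + 3)/(4*x^2 + 3*x + 7)^2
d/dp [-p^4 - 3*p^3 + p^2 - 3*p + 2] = -4*p^3 - 9*p^2 + 2*p - 3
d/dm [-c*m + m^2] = -c + 2*m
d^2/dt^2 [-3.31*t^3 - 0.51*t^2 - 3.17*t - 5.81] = -19.86*t - 1.02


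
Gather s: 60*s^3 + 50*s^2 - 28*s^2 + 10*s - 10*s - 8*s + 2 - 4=60*s^3 + 22*s^2 - 8*s - 2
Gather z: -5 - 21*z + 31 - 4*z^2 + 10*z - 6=-4*z^2 - 11*z + 20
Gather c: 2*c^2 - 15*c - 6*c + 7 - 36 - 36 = 2*c^2 - 21*c - 65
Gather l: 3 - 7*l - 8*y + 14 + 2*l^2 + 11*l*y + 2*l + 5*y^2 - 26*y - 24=2*l^2 + l*(11*y - 5) + 5*y^2 - 34*y - 7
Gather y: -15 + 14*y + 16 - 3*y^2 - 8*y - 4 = -3*y^2 + 6*y - 3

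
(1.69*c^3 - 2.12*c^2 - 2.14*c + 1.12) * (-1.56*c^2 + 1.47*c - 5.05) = -2.6364*c^5 + 5.7915*c^4 - 8.3125*c^3 + 5.813*c^2 + 12.4534*c - 5.656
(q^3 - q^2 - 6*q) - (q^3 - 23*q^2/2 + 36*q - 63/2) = 21*q^2/2 - 42*q + 63/2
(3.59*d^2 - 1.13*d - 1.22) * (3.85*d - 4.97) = 13.8215*d^3 - 22.1928*d^2 + 0.919099999999999*d + 6.0634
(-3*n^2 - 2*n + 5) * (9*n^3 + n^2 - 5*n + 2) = -27*n^5 - 21*n^4 + 58*n^3 + 9*n^2 - 29*n + 10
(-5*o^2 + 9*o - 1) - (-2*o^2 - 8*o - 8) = -3*o^2 + 17*o + 7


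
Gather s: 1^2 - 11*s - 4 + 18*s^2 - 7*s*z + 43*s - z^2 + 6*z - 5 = 18*s^2 + s*(32 - 7*z) - z^2 + 6*z - 8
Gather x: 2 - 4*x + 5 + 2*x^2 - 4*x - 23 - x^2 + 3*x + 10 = x^2 - 5*x - 6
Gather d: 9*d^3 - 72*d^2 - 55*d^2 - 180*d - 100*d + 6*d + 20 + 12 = 9*d^3 - 127*d^2 - 274*d + 32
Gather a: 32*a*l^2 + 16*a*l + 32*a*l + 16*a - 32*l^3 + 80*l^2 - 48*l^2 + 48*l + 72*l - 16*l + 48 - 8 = a*(32*l^2 + 48*l + 16) - 32*l^3 + 32*l^2 + 104*l + 40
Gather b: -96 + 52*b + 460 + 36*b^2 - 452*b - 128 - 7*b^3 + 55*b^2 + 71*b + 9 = -7*b^3 + 91*b^2 - 329*b + 245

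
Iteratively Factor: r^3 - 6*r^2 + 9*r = (r - 3)*(r^2 - 3*r) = r*(r - 3)*(r - 3)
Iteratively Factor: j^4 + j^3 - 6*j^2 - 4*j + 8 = (j - 1)*(j^3 + 2*j^2 - 4*j - 8) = (j - 1)*(j + 2)*(j^2 - 4) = (j - 2)*(j - 1)*(j + 2)*(j + 2)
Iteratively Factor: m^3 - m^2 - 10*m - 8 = (m + 1)*(m^2 - 2*m - 8) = (m + 1)*(m + 2)*(m - 4)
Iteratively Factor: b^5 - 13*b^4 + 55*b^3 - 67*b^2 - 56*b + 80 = (b - 1)*(b^4 - 12*b^3 + 43*b^2 - 24*b - 80) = (b - 5)*(b - 1)*(b^3 - 7*b^2 + 8*b + 16) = (b - 5)*(b - 4)*(b - 1)*(b^2 - 3*b - 4) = (b - 5)*(b - 4)*(b - 1)*(b + 1)*(b - 4)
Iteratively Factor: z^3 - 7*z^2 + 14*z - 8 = (z - 2)*(z^2 - 5*z + 4) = (z - 4)*(z - 2)*(z - 1)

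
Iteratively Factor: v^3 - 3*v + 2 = (v - 1)*(v^2 + v - 2) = (v - 1)^2*(v + 2)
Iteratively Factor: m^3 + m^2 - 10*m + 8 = (m - 1)*(m^2 + 2*m - 8) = (m - 2)*(m - 1)*(m + 4)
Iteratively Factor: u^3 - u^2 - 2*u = (u + 1)*(u^2 - 2*u) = u*(u + 1)*(u - 2)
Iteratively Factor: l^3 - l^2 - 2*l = (l + 1)*(l^2 - 2*l) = (l - 2)*(l + 1)*(l)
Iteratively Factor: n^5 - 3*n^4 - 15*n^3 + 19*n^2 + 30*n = (n + 1)*(n^4 - 4*n^3 - 11*n^2 + 30*n) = (n - 5)*(n + 1)*(n^3 + n^2 - 6*n) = (n - 5)*(n + 1)*(n + 3)*(n^2 - 2*n) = n*(n - 5)*(n + 1)*(n + 3)*(n - 2)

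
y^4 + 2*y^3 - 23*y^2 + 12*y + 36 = (y - 3)*(y - 2)*(y + 1)*(y + 6)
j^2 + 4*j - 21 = (j - 3)*(j + 7)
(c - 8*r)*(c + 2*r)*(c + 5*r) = c^3 - c^2*r - 46*c*r^2 - 80*r^3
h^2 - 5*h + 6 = (h - 3)*(h - 2)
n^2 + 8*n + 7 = (n + 1)*(n + 7)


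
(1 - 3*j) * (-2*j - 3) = 6*j^2 + 7*j - 3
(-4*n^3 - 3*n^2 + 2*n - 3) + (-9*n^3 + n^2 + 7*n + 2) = -13*n^3 - 2*n^2 + 9*n - 1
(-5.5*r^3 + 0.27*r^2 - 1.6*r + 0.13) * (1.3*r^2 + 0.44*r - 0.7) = -7.15*r^5 - 2.069*r^4 + 1.8888*r^3 - 0.724*r^2 + 1.1772*r - 0.091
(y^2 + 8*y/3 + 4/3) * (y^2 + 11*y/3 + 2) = y^4 + 19*y^3/3 + 118*y^2/9 + 92*y/9 + 8/3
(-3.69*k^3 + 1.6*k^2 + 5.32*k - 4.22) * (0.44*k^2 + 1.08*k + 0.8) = -1.6236*k^5 - 3.2812*k^4 + 1.1168*k^3 + 5.1688*k^2 - 0.3016*k - 3.376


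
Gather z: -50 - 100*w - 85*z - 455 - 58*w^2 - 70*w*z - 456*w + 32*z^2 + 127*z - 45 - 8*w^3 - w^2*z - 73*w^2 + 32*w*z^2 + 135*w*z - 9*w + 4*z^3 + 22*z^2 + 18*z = -8*w^3 - 131*w^2 - 565*w + 4*z^3 + z^2*(32*w + 54) + z*(-w^2 + 65*w + 60) - 550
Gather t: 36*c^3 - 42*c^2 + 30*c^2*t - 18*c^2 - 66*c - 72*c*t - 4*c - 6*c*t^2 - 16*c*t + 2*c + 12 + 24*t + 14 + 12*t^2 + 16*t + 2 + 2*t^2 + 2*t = 36*c^3 - 60*c^2 - 68*c + t^2*(14 - 6*c) + t*(30*c^2 - 88*c + 42) + 28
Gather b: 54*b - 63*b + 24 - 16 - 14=-9*b - 6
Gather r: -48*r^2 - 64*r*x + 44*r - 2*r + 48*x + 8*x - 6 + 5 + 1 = -48*r^2 + r*(42 - 64*x) + 56*x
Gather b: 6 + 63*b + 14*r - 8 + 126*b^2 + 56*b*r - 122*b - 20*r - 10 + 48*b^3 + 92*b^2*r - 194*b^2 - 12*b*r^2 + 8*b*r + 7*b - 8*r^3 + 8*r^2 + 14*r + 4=48*b^3 + b^2*(92*r - 68) + b*(-12*r^2 + 64*r - 52) - 8*r^3 + 8*r^2 + 8*r - 8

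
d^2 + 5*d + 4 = (d + 1)*(d + 4)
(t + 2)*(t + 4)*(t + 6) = t^3 + 12*t^2 + 44*t + 48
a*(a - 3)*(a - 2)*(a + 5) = a^4 - 19*a^2 + 30*a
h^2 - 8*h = h*(h - 8)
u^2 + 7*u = u*(u + 7)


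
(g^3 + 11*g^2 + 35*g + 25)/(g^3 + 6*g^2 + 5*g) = (g + 5)/g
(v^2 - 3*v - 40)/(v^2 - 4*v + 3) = (v^2 - 3*v - 40)/(v^2 - 4*v + 3)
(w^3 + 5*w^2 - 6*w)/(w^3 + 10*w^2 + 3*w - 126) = w*(w - 1)/(w^2 + 4*w - 21)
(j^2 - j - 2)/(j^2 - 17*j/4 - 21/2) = 4*(-j^2 + j + 2)/(-4*j^2 + 17*j + 42)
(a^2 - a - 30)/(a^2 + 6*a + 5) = (a - 6)/(a + 1)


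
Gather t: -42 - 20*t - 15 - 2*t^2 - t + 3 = -2*t^2 - 21*t - 54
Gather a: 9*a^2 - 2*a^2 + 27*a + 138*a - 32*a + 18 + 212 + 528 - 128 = 7*a^2 + 133*a + 630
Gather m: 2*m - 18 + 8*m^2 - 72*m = 8*m^2 - 70*m - 18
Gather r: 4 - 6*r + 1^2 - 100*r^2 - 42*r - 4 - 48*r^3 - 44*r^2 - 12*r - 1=-48*r^3 - 144*r^2 - 60*r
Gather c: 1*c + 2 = c + 2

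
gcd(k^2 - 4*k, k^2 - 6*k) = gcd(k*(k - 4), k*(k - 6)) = k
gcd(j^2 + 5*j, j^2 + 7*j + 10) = j + 5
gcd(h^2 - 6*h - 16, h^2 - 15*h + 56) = h - 8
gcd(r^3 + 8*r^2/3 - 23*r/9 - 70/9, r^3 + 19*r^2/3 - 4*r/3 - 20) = r^2 + r/3 - 10/3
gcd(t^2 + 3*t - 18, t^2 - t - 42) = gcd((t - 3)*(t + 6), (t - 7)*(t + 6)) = t + 6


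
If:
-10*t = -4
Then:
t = 2/5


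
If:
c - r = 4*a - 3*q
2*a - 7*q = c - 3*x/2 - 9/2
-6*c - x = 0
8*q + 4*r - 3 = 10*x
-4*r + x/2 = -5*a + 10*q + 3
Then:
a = 5937/5408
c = 219/5408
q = 1215/1352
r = -8949/5408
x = -657/2704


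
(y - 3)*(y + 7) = y^2 + 4*y - 21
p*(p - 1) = p^2 - p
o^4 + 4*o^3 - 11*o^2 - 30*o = o*(o - 3)*(o + 2)*(o + 5)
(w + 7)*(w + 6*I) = w^2 + 7*w + 6*I*w + 42*I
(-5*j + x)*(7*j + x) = -35*j^2 + 2*j*x + x^2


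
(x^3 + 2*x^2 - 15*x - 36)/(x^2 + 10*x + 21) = (x^2 - x - 12)/(x + 7)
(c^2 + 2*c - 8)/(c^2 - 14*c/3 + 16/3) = 3*(c + 4)/(3*c - 8)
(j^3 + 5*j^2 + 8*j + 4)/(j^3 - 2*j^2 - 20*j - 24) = (j + 1)/(j - 6)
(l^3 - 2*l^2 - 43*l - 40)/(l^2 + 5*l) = l - 7 - 8/l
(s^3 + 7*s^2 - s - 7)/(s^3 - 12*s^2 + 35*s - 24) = (s^2 + 8*s + 7)/(s^2 - 11*s + 24)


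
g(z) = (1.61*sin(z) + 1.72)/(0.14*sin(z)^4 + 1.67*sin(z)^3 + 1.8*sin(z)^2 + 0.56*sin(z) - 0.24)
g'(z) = (1.61*sin(z) + 1.72)*(-0.56*sin(z)^3*cos(z) - 5.01*sin(z)^2*cos(z) - 3.6*sin(z)*cos(z) - 0.56*cos(z))/(0.14*sin(z)^4 + 1.67*sin(z)^3 + 1.8*sin(z)^2 + 0.56*sin(z) - 0.24)^2 + 1.61*cos(z)/(0.14*sin(z)^4 + 1.67*sin(z)^3 + 1.8*sin(z)^2 + 0.56*sin(z) - 0.24) = -(0.6762*sin(z)^4 + 6.3406*sin(z)^3 + 11.5152*sin(z)^2 + 6.192*sin(z) + 1.3496)*cos(z)/(0.14*sin(z)^4 + 1.67*sin(z)^3 + 1.8*sin(z)^2 + 0.56*sin(z) - 0.24)^2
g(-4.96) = 0.90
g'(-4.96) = -0.45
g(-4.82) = 0.86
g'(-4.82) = -0.18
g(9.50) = -5.87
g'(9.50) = 12.70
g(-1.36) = -0.29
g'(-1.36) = -0.83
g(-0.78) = -2.03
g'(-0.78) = -5.49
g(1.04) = 1.14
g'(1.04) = -1.34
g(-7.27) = -1.06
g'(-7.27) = -3.67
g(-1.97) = -0.55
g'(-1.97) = 1.96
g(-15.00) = -2.43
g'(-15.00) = 5.63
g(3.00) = -16.18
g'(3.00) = 168.81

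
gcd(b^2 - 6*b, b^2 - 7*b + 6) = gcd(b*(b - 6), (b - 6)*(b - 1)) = b - 6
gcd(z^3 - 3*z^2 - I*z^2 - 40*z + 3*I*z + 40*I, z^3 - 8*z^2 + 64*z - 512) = z - 8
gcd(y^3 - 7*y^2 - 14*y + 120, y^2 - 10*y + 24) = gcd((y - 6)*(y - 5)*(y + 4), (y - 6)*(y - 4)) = y - 6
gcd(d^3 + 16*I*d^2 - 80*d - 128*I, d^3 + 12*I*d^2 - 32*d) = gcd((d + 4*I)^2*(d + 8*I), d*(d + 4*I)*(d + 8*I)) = d^2 + 12*I*d - 32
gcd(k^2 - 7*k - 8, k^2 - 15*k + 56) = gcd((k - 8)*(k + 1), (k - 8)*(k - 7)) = k - 8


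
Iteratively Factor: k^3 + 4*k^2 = (k)*(k^2 + 4*k) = k*(k + 4)*(k)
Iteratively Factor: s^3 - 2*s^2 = (s)*(s^2 - 2*s) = s^2*(s - 2)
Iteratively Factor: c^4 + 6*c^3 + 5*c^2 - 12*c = (c)*(c^3 + 6*c^2 + 5*c - 12) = c*(c + 3)*(c^2 + 3*c - 4) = c*(c - 1)*(c + 3)*(c + 4)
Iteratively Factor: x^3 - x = (x + 1)*(x^2 - x) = x*(x + 1)*(x - 1)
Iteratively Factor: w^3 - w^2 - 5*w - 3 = (w + 1)*(w^2 - 2*w - 3) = (w + 1)^2*(w - 3)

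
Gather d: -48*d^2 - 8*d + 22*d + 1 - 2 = -48*d^2 + 14*d - 1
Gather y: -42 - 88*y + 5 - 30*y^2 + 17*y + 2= -30*y^2 - 71*y - 35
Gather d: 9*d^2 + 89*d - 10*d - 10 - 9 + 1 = 9*d^2 + 79*d - 18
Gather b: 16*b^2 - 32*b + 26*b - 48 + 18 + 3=16*b^2 - 6*b - 27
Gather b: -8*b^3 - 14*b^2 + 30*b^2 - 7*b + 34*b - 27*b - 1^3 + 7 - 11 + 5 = -8*b^3 + 16*b^2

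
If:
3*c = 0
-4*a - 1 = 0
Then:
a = -1/4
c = 0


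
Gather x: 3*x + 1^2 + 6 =3*x + 7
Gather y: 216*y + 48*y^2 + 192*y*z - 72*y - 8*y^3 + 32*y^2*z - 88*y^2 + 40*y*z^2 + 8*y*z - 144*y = -8*y^3 + y^2*(32*z - 40) + y*(40*z^2 + 200*z)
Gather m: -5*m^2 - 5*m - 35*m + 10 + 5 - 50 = -5*m^2 - 40*m - 35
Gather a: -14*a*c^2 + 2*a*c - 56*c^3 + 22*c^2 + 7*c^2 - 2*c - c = a*(-14*c^2 + 2*c) - 56*c^3 + 29*c^2 - 3*c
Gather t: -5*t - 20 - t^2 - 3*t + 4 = -t^2 - 8*t - 16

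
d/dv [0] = 0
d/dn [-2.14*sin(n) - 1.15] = -2.14*cos(n)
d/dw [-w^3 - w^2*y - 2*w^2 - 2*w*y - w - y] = -3*w^2 - 2*w*y - 4*w - 2*y - 1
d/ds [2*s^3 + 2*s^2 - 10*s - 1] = 6*s^2 + 4*s - 10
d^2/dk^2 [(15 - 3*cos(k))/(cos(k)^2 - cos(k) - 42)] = 3*(-9*sin(k)^4*cos(k) + 19*sin(k)^4 - 895*sin(k)^2 - 7561*cos(k)/4 - 273*cos(3*k)/4 + cos(5*k)/2 + 362)/(sin(k)^2 + cos(k) + 41)^3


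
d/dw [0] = 0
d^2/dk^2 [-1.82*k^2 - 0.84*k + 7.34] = -3.64000000000000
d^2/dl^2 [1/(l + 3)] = 2/(l + 3)^3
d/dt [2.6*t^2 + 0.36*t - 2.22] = 5.2*t + 0.36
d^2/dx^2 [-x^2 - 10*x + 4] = -2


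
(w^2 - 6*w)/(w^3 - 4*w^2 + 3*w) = (w - 6)/(w^2 - 4*w + 3)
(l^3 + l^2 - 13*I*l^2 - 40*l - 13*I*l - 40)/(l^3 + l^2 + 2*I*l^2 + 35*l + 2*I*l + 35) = (l - 8*I)/(l + 7*I)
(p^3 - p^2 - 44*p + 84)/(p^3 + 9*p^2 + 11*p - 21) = (p^2 - 8*p + 12)/(p^2 + 2*p - 3)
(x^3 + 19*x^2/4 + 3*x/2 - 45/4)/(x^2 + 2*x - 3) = (4*x^2 + 7*x - 15)/(4*(x - 1))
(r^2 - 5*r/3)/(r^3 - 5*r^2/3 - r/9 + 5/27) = 9*r/(9*r^2 - 1)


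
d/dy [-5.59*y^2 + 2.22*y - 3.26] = 2.22 - 11.18*y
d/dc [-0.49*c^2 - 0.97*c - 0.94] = -0.98*c - 0.97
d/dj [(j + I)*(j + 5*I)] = 2*j + 6*I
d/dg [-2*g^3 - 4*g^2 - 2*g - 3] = -6*g^2 - 8*g - 2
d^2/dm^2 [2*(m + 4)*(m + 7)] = 4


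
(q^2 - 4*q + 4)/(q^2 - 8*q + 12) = (q - 2)/(q - 6)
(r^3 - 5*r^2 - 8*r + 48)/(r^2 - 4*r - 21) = (r^2 - 8*r + 16)/(r - 7)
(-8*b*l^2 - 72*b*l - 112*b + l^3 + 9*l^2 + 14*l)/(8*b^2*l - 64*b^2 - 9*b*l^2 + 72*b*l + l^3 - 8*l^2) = (-l^2 - 9*l - 14)/(b*l - 8*b - l^2 + 8*l)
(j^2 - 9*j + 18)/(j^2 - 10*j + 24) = (j - 3)/(j - 4)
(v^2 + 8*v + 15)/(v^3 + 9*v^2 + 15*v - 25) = (v + 3)/(v^2 + 4*v - 5)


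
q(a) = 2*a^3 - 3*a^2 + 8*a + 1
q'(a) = 6*a^2 - 6*a + 8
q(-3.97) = -203.18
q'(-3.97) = 126.39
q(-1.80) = -34.78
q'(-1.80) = 38.24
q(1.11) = 8.92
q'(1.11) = 8.73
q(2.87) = 46.53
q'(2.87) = 40.20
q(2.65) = 38.35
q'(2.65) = 34.24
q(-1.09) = -13.87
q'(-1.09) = 21.67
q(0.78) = 6.36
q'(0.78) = 6.97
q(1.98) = 20.60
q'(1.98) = 19.64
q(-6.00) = -587.00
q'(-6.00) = 260.00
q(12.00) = 3121.00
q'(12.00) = 800.00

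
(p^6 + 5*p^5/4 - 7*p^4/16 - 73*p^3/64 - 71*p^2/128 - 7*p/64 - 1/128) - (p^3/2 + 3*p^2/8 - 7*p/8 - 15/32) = p^6 + 5*p^5/4 - 7*p^4/16 - 105*p^3/64 - 119*p^2/128 + 49*p/64 + 59/128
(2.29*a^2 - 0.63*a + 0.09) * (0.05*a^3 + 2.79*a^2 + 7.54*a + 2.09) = 0.1145*a^5 + 6.3576*a^4 + 15.5134*a^3 + 0.286999999999999*a^2 - 0.6381*a + 0.1881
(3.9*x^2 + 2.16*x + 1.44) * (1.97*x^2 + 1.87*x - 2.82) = 7.683*x^4 + 11.5482*x^3 - 4.122*x^2 - 3.3984*x - 4.0608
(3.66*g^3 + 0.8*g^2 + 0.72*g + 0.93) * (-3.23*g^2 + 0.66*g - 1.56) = -11.8218*g^5 - 0.1684*g^4 - 7.5072*g^3 - 3.7767*g^2 - 0.5094*g - 1.4508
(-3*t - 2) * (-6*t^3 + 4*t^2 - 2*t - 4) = 18*t^4 - 2*t^2 + 16*t + 8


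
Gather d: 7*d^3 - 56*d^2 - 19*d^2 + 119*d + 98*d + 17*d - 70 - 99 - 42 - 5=7*d^3 - 75*d^2 + 234*d - 216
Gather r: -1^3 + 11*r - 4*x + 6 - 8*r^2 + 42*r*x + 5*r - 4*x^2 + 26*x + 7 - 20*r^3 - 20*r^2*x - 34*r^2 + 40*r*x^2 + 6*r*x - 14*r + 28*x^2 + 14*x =-20*r^3 + r^2*(-20*x - 42) + r*(40*x^2 + 48*x + 2) + 24*x^2 + 36*x + 12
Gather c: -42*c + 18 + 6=24 - 42*c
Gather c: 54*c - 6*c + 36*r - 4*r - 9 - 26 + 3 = 48*c + 32*r - 32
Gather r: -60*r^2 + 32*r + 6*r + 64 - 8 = -60*r^2 + 38*r + 56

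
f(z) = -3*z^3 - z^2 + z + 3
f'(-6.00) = -311.00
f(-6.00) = 609.00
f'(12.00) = -1319.00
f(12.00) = -5313.00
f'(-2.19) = -37.78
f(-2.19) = 27.52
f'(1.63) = -26.17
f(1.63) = -11.02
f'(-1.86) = -26.42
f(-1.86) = 16.98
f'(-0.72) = -2.23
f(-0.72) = 2.88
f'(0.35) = -0.80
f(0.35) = 3.10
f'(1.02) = -10.40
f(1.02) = -0.20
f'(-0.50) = -0.25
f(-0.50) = 2.62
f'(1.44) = -20.54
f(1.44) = -6.59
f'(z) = -9*z^2 - 2*z + 1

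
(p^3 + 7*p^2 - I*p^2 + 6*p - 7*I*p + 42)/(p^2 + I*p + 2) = (p^2 + p*(7 - 3*I) - 21*I)/(p - I)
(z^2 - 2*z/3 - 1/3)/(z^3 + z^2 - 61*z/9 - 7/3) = 3*(z - 1)/(3*z^2 + 2*z - 21)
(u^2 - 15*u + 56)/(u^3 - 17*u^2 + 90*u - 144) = (u - 7)/(u^2 - 9*u + 18)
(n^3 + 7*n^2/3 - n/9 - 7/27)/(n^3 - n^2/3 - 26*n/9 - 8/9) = (9*n^2 + 18*n - 7)/(3*(3*n^2 - 2*n - 8))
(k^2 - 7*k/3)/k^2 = (k - 7/3)/k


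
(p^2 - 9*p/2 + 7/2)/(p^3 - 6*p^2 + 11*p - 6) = (p - 7/2)/(p^2 - 5*p + 6)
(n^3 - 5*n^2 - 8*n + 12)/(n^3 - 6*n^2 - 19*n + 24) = (n^2 - 4*n - 12)/(n^2 - 5*n - 24)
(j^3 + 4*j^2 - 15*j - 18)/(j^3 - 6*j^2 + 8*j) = (j^3 + 4*j^2 - 15*j - 18)/(j*(j^2 - 6*j + 8))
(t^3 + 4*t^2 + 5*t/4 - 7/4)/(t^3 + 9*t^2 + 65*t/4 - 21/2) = (t + 1)/(t + 6)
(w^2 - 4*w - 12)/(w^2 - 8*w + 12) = (w + 2)/(w - 2)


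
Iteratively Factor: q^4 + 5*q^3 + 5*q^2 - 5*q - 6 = (q - 1)*(q^3 + 6*q^2 + 11*q + 6) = (q - 1)*(q + 3)*(q^2 + 3*q + 2) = (q - 1)*(q + 1)*(q + 3)*(q + 2)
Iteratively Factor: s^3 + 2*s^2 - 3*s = (s - 1)*(s^2 + 3*s) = (s - 1)*(s + 3)*(s)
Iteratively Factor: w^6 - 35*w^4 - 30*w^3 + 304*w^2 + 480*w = (w - 5)*(w^5 + 5*w^4 - 10*w^3 - 80*w^2 - 96*w) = (w - 5)*(w + 4)*(w^4 + w^3 - 14*w^2 - 24*w) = w*(w - 5)*(w + 4)*(w^3 + w^2 - 14*w - 24) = w*(w - 5)*(w + 2)*(w + 4)*(w^2 - w - 12) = w*(w - 5)*(w + 2)*(w + 3)*(w + 4)*(w - 4)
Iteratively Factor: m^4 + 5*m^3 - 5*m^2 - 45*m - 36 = (m + 3)*(m^3 + 2*m^2 - 11*m - 12) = (m + 3)*(m + 4)*(m^2 - 2*m - 3) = (m - 3)*(m + 3)*(m + 4)*(m + 1)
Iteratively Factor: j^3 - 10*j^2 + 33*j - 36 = (j - 4)*(j^2 - 6*j + 9) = (j - 4)*(j - 3)*(j - 3)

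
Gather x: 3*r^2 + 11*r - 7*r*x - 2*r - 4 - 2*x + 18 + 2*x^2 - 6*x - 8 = 3*r^2 + 9*r + 2*x^2 + x*(-7*r - 8) + 6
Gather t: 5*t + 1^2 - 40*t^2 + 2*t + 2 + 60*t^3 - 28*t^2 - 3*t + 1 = 60*t^3 - 68*t^2 + 4*t + 4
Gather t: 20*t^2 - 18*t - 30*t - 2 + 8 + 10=20*t^2 - 48*t + 16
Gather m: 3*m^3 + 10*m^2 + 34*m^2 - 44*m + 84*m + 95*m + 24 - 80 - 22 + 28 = 3*m^3 + 44*m^2 + 135*m - 50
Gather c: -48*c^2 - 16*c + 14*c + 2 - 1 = -48*c^2 - 2*c + 1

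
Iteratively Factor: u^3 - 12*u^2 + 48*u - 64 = (u - 4)*(u^2 - 8*u + 16) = (u - 4)^2*(u - 4)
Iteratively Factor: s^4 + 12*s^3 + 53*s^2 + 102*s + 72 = (s + 4)*(s^3 + 8*s^2 + 21*s + 18) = (s + 3)*(s + 4)*(s^2 + 5*s + 6) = (s + 3)^2*(s + 4)*(s + 2)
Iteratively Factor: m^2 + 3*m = (m)*(m + 3)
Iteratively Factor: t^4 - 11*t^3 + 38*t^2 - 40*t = (t - 2)*(t^3 - 9*t^2 + 20*t) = (t - 4)*(t - 2)*(t^2 - 5*t) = (t - 5)*(t - 4)*(t - 2)*(t)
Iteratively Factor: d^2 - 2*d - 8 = (d - 4)*(d + 2)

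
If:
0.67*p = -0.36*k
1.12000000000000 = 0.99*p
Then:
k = -2.11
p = 1.13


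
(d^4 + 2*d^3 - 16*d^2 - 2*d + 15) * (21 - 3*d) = -3*d^5 + 15*d^4 + 90*d^3 - 330*d^2 - 87*d + 315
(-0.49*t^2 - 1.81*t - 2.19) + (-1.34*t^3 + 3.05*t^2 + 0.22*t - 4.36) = -1.34*t^3 + 2.56*t^2 - 1.59*t - 6.55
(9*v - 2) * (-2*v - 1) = -18*v^2 - 5*v + 2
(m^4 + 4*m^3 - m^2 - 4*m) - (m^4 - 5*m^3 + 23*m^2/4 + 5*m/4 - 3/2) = 9*m^3 - 27*m^2/4 - 21*m/4 + 3/2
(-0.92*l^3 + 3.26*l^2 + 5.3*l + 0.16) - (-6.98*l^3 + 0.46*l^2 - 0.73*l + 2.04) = 6.06*l^3 + 2.8*l^2 + 6.03*l - 1.88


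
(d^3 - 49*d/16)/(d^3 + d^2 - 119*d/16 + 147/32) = 2*d*(4*d + 7)/(8*d^2 + 22*d - 21)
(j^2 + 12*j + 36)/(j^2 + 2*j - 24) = (j + 6)/(j - 4)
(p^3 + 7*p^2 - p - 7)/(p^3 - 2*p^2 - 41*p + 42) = (p^2 + 8*p + 7)/(p^2 - p - 42)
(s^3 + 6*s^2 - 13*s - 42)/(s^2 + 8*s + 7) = (s^2 - s - 6)/(s + 1)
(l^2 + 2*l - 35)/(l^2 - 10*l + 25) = (l + 7)/(l - 5)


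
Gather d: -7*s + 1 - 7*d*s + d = d*(1 - 7*s) - 7*s + 1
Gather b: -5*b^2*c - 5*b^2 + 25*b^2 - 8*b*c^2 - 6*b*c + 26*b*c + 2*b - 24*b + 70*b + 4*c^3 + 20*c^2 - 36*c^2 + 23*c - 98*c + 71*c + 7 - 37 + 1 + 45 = b^2*(20 - 5*c) + b*(-8*c^2 + 20*c + 48) + 4*c^3 - 16*c^2 - 4*c + 16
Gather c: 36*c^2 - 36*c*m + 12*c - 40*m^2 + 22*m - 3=36*c^2 + c*(12 - 36*m) - 40*m^2 + 22*m - 3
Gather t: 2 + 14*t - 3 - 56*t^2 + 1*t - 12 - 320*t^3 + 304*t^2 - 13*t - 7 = -320*t^3 + 248*t^2 + 2*t - 20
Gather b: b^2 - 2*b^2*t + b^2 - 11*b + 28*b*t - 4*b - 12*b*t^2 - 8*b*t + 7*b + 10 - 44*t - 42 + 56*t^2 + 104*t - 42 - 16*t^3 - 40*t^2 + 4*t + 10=b^2*(2 - 2*t) + b*(-12*t^2 + 20*t - 8) - 16*t^3 + 16*t^2 + 64*t - 64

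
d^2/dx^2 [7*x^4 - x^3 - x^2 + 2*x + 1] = 84*x^2 - 6*x - 2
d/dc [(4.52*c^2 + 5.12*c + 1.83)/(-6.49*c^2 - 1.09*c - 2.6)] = (28.302*c^2 + 0.249400000000005*c - 11.3173)/(42.1201*c^4 + 14.1482*c^3 + 34.9361*c^2 + 5.668*c + 6.76)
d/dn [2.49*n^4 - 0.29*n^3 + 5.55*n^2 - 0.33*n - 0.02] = 9.96*n^3 - 0.87*n^2 + 11.1*n - 0.33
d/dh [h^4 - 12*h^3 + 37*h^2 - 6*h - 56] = 4*h^3 - 36*h^2 + 74*h - 6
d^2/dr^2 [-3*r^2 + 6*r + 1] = -6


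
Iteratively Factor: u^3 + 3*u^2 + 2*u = (u + 2)*(u^2 + u) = u*(u + 2)*(u + 1)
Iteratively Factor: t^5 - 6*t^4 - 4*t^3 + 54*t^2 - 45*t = (t - 5)*(t^4 - t^3 - 9*t^2 + 9*t) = (t - 5)*(t + 3)*(t^3 - 4*t^2 + 3*t) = t*(t - 5)*(t + 3)*(t^2 - 4*t + 3) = t*(t - 5)*(t - 1)*(t + 3)*(t - 3)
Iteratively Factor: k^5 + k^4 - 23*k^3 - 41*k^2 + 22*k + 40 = (k - 1)*(k^4 + 2*k^3 - 21*k^2 - 62*k - 40) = (k - 1)*(k + 2)*(k^3 - 21*k - 20) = (k - 5)*(k - 1)*(k + 2)*(k^2 + 5*k + 4) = (k - 5)*(k - 1)*(k + 2)*(k + 4)*(k + 1)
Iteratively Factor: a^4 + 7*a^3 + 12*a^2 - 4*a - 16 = (a + 4)*(a^3 + 3*a^2 - 4) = (a - 1)*(a + 4)*(a^2 + 4*a + 4) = (a - 1)*(a + 2)*(a + 4)*(a + 2)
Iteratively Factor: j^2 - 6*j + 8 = (j - 4)*(j - 2)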